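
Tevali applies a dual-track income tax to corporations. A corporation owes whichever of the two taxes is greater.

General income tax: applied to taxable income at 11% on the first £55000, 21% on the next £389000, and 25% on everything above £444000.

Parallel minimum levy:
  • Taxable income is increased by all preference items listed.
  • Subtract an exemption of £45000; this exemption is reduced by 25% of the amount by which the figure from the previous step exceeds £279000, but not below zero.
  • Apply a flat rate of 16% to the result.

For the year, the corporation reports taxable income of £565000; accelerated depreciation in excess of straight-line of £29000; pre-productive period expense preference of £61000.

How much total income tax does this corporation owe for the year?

Parallel minimum levy:
  Adjusted income: £565000 + £29000 + £61000 = £655000
  Exemption: 25% × (£655000 − £279000) = £94000 ≥ £45000, so the exemption is fully phased out
  Base: £655000 − £0 = £655000
  £655000 × 16% = £104800

General income tax:
  £55000 × 11% = £6050
  £389000 × 21% = £81690
  £121000 × 25% = £30250
  → £117990

£117990 > £104800, so the general income tax governs.

£117990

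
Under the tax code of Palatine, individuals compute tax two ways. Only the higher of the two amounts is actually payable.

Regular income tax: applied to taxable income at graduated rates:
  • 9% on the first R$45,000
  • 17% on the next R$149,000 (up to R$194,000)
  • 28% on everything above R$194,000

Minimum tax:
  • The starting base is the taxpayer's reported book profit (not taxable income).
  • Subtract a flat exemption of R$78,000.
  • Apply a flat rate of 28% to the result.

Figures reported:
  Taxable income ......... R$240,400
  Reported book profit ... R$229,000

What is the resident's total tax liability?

R$42,372

Regular income tax:
  R$45,000 × 9% = R$4,050
  R$149,000 × 17% = R$25,330
  R$46,400 × 28% = R$12,992
  → R$42,372

Minimum tax:
  Base (reported book profit): R$229,000
  Less exemption R$78,000 → base R$151,000
  R$151,000 × 28% = R$42,280

R$42,372 > R$42,280, so the regular income tax governs.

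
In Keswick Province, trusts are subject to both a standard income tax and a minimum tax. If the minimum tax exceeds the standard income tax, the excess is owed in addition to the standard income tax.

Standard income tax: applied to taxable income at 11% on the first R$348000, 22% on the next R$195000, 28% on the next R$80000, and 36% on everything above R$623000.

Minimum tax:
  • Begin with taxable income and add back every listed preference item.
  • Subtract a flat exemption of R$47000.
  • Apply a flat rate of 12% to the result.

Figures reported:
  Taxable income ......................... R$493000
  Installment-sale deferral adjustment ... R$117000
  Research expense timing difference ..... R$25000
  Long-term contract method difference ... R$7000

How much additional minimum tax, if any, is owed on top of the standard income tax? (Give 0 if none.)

R$1220

Minimum tax:
  Adjusted income: R$493000 + R$117000 + R$25000 + R$7000 = R$642000
  Less exemption R$47000 → base R$595000
  R$595000 × 12% = R$71400

Standard income tax:
  R$348000 × 11% = R$38280
  R$145000 × 22% = R$31900
  → R$70180

Excess of minimum tax over standard income tax: R$71400 − R$70180 = R$1220.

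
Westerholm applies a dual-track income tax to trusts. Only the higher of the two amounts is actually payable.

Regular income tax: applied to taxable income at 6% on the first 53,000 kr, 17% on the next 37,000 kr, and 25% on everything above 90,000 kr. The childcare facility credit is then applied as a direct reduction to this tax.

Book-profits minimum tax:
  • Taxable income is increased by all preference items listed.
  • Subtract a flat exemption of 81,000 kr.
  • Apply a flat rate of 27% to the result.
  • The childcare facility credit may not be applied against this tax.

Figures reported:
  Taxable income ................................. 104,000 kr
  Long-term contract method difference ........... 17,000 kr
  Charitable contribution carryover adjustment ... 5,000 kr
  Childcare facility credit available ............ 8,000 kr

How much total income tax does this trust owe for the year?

Book-profits minimum tax:
  Adjusted income: 104,000 kr + 17,000 kr + 5,000 kr = 126,000 kr
  Less exemption 81,000 kr → base 45,000 kr
  45,000 kr × 27% = 12,150 kr

Regular income tax:
  53,000 kr × 6% = 3,180 kr
  37,000 kr × 17% = 6,290 kr
  14,000 kr × 25% = 3,500 kr
  → 12,970 kr
  Less childcare facility credit 8,000 kr → 4,970 kr

12,150 kr > 4,970 kr, so the book-profits minimum tax is the binding amount.

12,150 kr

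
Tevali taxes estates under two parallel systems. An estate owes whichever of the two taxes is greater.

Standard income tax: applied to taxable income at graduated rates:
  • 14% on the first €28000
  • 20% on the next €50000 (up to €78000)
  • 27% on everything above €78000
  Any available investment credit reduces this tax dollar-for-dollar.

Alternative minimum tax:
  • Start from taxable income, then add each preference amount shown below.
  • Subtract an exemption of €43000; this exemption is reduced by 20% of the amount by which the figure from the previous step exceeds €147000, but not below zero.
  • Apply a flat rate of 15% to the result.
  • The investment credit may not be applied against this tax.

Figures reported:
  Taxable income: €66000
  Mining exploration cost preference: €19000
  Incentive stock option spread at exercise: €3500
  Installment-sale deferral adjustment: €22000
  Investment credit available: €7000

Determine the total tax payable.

€10125

Standard income tax:
  €28000 × 14% = €3920
  €38000 × 20% = €7600
  → €11520
  Less investment credit €7000 → €4520

Alternative minimum tax:
  Adjusted income: €66000 + €19000 + €3500 + €22000 = €110500
  Exemption: €110500 ≤ €147000, so full €43000 applies
  Base: €110500 − €43000 = €67500
  €67500 × 15% = €10125

€10125 > €4520, so the alternative minimum tax is the binding amount.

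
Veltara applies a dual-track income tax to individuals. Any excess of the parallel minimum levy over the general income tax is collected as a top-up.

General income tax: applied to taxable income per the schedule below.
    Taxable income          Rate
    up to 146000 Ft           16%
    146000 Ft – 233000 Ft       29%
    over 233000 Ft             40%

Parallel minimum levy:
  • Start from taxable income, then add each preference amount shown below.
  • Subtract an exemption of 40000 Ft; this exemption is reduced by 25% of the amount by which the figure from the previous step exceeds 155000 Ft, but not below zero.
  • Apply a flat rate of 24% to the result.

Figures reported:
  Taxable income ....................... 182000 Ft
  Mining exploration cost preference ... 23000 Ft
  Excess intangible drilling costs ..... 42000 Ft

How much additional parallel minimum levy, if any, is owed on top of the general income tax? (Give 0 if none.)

Parallel minimum levy:
  Adjusted income: 182000 Ft + 23000 Ft + 42000 Ft = 247000 Ft
  Exemption: 40000 Ft − 25% × (247000 Ft − 155000 Ft) = 40000 Ft − 23000 Ft = 17000 Ft
  Base: 247000 Ft − 17000 Ft = 230000 Ft
  230000 Ft × 24% = 55200 Ft

General income tax:
  146000 Ft × 16% = 23360 Ft
  36000 Ft × 29% = 10440 Ft
  → 33800 Ft

Excess of parallel minimum levy over general income tax: 55200 Ft − 33800 Ft = 21400 Ft.

21400 Ft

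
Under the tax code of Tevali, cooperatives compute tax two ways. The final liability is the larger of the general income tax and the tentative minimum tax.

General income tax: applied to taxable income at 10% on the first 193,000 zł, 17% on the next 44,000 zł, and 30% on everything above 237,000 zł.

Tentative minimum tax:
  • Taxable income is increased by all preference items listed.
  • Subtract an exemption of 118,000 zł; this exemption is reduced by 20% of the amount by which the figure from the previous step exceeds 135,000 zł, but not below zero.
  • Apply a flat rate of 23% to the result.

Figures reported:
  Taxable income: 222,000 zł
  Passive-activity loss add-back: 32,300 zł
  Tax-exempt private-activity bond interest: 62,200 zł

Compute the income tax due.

General income tax:
  193,000 zł × 10% = 19,300 zł
  29,000 zł × 17% = 4,930 zł
  → 24,230 zł

Tentative minimum tax:
  Adjusted income: 222,000 zł + 32,300 zł + 62,200 zł = 316,500 zł
  Exemption: 118,000 zł − 20% × (316,500 zł − 135,000 zł) = 118,000 zł − 36,300 zł = 81,700 zł
  Base: 316,500 zł − 81,700 zł = 234,800 zł
  234,800 zł × 23% = 54,004 zł

54,004 zł > 24,230 zł, so the tentative minimum tax is the binding amount.

54,004 zł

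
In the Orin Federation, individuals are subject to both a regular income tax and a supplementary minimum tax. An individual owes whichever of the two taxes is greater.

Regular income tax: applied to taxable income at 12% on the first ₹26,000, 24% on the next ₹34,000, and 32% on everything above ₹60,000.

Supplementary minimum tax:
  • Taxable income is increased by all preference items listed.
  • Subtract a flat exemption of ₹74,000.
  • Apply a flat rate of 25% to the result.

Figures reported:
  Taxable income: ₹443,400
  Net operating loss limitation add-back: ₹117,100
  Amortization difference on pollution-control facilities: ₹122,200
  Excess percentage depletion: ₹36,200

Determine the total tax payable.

Supplementary minimum tax:
  Adjusted income: ₹443,400 + ₹117,100 + ₹122,200 + ₹36,200 = ₹718,900
  Less exemption ₹74,000 → base ₹644,900
  ₹644,900 × 25% = ₹161,225

Regular income tax:
  ₹26,000 × 12% = ₹3,120
  ₹34,000 × 24% = ₹8,160
  ₹383,400 × 32% = ₹122,688
  → ₹133,968

₹161,225 > ₹133,968, so the supplementary minimum tax is the binding amount.

₹161,225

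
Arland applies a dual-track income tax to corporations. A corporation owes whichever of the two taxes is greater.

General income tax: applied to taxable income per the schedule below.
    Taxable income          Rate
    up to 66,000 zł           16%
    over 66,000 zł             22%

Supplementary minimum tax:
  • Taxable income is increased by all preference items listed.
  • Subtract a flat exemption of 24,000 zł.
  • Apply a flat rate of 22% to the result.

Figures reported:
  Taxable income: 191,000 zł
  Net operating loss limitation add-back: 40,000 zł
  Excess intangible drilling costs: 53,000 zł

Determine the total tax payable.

General income tax:
  66,000 zł × 16% = 10,560 zł
  125,000 zł × 22% = 27,500 zł
  → 38,060 zł

Supplementary minimum tax:
  Adjusted income: 191,000 zł + 40,000 zł + 53,000 zł = 284,000 zł
  Less exemption 24,000 zł → base 260,000 zł
  260,000 zł × 22% = 57,200 zł

57,200 zł > 38,060 zł, so the supplementary minimum tax is the binding amount.

57,200 zł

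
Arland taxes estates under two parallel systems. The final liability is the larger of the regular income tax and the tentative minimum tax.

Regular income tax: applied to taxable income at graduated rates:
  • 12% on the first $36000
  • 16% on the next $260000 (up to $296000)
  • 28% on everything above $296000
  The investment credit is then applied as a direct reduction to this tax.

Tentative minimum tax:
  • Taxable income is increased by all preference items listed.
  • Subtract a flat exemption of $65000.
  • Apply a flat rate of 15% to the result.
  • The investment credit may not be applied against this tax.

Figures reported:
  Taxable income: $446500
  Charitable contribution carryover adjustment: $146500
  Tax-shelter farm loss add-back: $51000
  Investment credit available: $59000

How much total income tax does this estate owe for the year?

Regular income tax:
  $36000 × 12% = $4320
  $260000 × 16% = $41600
  $150500 × 28% = $42140
  → $88060
  Less investment credit $59000 → $29060

Tentative minimum tax:
  Adjusted income: $446500 + $146500 + $51000 = $644000
  Less exemption $65000 → base $579000
  $579000 × 15% = $86850

$86850 > $29060, so the tentative minimum tax is the binding amount.

$86850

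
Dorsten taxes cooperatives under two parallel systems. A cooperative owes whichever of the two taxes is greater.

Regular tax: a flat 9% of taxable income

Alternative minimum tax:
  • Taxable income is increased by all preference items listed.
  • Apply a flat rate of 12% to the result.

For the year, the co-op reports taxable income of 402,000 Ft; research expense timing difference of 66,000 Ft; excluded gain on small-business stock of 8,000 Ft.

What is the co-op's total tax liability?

Regular tax:
  402,000 Ft × 9% = 36,180 Ft

Alternative minimum tax:
  Adjusted income: 402,000 Ft + 66,000 Ft + 8,000 Ft = 476,000 Ft
  476,000 Ft × 12% = 57,120 Ft

57,120 Ft > 36,180 Ft, so the alternative minimum tax is the binding amount.

57,120 Ft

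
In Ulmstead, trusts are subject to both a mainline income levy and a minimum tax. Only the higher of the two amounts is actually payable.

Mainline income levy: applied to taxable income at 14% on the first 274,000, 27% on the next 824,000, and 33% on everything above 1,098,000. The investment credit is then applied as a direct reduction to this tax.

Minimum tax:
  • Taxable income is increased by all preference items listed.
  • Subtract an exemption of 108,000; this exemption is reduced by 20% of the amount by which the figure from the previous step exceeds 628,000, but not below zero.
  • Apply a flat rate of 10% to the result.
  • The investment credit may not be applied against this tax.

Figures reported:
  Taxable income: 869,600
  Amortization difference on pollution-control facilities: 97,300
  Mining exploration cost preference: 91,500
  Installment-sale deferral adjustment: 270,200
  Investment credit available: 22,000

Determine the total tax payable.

177,172

Minimum tax:
  Adjusted income: 869,600 + 97,300 + 91,500 + 270,200 = 1,328,600
  Exemption: 20% × (1,328,600 − 628,000) = 140,120 ≥ 108,000, so the exemption is fully phased out
  Base: 1,328,600 − 0 = 1,328,600
  1,328,600 × 10% = 132,860

Mainline income levy:
  274,000 × 14% = 38,360
  595,600 × 27% = 160,812
  → 199,172
  Less investment credit 22,000 → 177,172

177,172 > 132,860, so the mainline income levy governs.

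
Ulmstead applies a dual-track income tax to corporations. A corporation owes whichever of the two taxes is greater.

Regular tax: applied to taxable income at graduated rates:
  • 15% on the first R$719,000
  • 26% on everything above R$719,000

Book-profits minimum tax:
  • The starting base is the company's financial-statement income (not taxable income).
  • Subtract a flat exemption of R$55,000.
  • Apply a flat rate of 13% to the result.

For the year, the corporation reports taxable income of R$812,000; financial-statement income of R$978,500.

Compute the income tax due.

Regular tax:
  R$719,000 × 15% = R$107,850
  R$93,000 × 26% = R$24,180
  → R$132,030

Book-profits minimum tax:
  Base (financial-statement income): R$978,500
  Less exemption R$55,000 → base R$923,500
  R$923,500 × 13% = R$120,055

R$132,030 > R$120,055, so the regular tax governs.

R$132,030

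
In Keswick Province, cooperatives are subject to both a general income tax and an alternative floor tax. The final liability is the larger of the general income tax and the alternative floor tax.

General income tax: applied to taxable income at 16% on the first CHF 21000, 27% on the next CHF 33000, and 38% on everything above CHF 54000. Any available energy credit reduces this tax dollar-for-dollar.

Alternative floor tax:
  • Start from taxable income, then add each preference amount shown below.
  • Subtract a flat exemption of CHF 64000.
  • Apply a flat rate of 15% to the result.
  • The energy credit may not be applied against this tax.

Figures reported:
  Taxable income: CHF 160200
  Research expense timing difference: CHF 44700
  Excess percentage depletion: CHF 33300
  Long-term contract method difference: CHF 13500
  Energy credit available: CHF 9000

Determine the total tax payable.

General income tax:
  CHF 21000 × 16% = CHF 3360
  CHF 33000 × 27% = CHF 8910
  CHF 106200 × 38% = CHF 40356
  → CHF 52626
  Less energy credit CHF 9000 → CHF 43626

Alternative floor tax:
  Adjusted income: CHF 160200 + CHF 44700 + CHF 33300 + CHF 13500 = CHF 251700
  Less exemption CHF 64000 → base CHF 187700
  CHF 187700 × 15% = CHF 28155

CHF 43626 > CHF 28155, so the general income tax governs.

CHF 43626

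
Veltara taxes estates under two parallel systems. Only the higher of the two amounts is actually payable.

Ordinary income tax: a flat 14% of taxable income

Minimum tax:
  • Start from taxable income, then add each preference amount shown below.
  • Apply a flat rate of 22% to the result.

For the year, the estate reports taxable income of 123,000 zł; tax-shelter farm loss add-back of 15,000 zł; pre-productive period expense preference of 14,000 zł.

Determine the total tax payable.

33,440 zł

Ordinary income tax:
  123,000 zł × 14% = 17,220 zł

Minimum tax:
  Adjusted income: 123,000 zł + 15,000 zł + 14,000 zł = 152,000 zł
  152,000 zł × 22% = 33,440 zł

33,440 zł > 17,220 zł, so the minimum tax is the binding amount.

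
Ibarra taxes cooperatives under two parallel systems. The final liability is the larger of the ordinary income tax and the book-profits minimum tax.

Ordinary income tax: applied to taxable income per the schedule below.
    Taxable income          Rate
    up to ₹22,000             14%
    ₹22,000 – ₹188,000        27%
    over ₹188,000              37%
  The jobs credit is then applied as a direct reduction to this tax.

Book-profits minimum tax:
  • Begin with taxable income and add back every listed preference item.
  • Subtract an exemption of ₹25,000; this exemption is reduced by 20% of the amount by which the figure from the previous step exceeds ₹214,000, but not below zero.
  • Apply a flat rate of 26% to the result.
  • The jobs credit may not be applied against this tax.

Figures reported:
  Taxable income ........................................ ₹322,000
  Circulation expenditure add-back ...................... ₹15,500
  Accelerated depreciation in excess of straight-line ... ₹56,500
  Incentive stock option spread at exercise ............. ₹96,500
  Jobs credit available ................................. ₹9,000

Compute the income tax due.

Book-profits minimum tax:
  Adjusted income: ₹322,000 + ₹15,500 + ₹56,500 + ₹96,500 = ₹490,500
  Exemption: 20% × (₹490,500 − ₹214,000) = ₹55,300 ≥ ₹25,000, so the exemption is fully phased out
  Base: ₹490,500 − ₹0 = ₹490,500
  ₹490,500 × 26% = ₹127,530

Ordinary income tax:
  ₹22,000 × 14% = ₹3,080
  ₹166,000 × 27% = ₹44,820
  ₹134,000 × 37% = ₹49,580
  → ₹97,480
  Less jobs credit ₹9,000 → ₹88,480

₹127,530 > ₹88,480, so the book-profits minimum tax is the binding amount.

₹127,530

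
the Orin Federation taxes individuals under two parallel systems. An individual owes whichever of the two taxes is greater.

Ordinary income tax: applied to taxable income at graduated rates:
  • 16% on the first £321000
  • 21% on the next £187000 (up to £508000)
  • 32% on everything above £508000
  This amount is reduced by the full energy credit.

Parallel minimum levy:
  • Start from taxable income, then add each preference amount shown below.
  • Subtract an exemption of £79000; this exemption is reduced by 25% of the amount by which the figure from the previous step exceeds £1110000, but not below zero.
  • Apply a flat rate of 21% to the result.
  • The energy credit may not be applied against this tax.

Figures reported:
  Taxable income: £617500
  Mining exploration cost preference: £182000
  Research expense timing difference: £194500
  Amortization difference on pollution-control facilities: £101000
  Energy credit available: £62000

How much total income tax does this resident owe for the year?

£213360

Ordinary income tax:
  £321000 × 16% = £51360
  £187000 × 21% = £39270
  £109500 × 32% = £35040
  → £125670
  Less energy credit £62000 → £63670

Parallel minimum levy:
  Adjusted income: £617500 + £182000 + £194500 + £101000 = £1095000
  Exemption: £1095000 ≤ £1110000, so full £79000 applies
  Base: £1095000 − £79000 = £1016000
  £1016000 × 21% = £213360

£213360 > £63670, so the parallel minimum levy is the binding amount.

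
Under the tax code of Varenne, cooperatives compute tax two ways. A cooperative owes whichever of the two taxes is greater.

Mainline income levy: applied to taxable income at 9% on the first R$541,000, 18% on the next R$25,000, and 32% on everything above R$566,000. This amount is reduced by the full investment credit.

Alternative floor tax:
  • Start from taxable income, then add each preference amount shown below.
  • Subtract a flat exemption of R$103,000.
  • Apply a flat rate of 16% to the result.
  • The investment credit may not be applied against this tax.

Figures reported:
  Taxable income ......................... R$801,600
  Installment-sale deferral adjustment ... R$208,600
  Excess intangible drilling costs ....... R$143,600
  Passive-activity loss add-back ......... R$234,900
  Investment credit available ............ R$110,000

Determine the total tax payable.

R$205,712

Alternative floor tax:
  Adjusted income: R$801,600 + R$208,600 + R$143,600 + R$234,900 = R$1,388,700
  Less exemption R$103,000 → base R$1,285,700
  R$1,285,700 × 16% = R$205,712

Mainline income levy:
  R$541,000 × 9% = R$48,690
  R$25,000 × 18% = R$4,500
  R$235,600 × 32% = R$75,392
  → R$128,582
  Less investment credit R$110,000 → R$18,582

R$205,712 > R$18,582, so the alternative floor tax is the binding amount.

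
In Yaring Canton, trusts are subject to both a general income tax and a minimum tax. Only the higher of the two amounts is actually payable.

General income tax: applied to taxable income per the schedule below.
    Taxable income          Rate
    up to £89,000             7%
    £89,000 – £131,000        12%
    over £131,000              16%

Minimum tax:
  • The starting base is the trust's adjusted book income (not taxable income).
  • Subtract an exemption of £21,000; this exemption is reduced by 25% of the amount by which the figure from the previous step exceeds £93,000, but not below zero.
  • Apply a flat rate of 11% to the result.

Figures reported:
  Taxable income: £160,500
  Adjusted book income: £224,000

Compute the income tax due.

£24,640

Minimum tax:
  Base (adjusted book income): £224,000
  Exemption: 25% × (£224,000 − £93,000) = £32,750 ≥ £21,000, so the exemption is fully phased out
  Base: £224,000 − £0 = £224,000
  £224,000 × 11% = £24,640

General income tax:
  £89,000 × 7% = £6,230
  £42,000 × 12% = £5,040
  £29,500 × 16% = £4,720
  → £15,990

£24,640 > £15,990, so the minimum tax is the binding amount.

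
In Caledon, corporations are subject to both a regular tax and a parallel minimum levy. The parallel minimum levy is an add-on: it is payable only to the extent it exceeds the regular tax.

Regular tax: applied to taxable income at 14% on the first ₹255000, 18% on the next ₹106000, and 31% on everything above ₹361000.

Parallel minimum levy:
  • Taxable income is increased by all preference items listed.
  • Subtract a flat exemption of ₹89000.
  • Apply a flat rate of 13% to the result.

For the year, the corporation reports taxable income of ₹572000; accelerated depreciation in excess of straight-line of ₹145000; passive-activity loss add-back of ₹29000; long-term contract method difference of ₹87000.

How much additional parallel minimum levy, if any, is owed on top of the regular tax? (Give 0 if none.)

₹0

Regular tax:
  ₹255000 × 14% = ₹35700
  ₹106000 × 18% = ₹19080
  ₹211000 × 31% = ₹65410
  → ₹120190

Parallel minimum levy:
  Adjusted income: ₹572000 + ₹145000 + ₹29000 + ₹87000 = ₹833000
  Less exemption ₹89000 → base ₹744000
  ₹744000 × 13% = ₹96720

₹96720 ≤ ₹120190, so no add-on is due.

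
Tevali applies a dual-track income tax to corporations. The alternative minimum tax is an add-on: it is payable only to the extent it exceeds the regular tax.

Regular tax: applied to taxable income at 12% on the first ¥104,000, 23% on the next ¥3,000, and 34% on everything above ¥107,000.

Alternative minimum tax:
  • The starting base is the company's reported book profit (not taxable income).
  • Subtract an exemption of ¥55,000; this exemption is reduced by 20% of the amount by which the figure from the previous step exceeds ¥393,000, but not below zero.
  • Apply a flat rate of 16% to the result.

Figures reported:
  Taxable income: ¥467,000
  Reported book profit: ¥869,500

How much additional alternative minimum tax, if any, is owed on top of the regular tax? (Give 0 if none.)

Alternative minimum tax:
  Base (reported book profit): ¥869,500
  Exemption: 20% × (¥869,500 − ¥393,000) = ¥95,300 ≥ ¥55,000, so the exemption is fully phased out
  Base: ¥869,500 − ¥0 = ¥869,500
  ¥869,500 × 16% = ¥139,120

Regular tax:
  ¥104,000 × 12% = ¥12,480
  ¥3,000 × 23% = ¥690
  ¥360,000 × 34% = ¥122,400
  → ¥135,570

Excess of alternative minimum tax over regular tax: ¥139,120 − ¥135,570 = ¥3,550.

¥3,550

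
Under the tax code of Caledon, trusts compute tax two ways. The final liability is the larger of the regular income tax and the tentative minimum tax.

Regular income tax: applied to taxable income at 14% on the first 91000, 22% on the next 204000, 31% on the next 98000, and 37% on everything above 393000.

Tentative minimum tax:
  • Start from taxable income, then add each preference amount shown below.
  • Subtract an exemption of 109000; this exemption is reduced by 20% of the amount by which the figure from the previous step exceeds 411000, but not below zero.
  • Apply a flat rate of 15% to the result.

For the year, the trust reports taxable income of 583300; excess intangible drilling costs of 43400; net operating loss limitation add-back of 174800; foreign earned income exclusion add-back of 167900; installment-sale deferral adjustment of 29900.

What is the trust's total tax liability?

Tentative minimum tax:
  Adjusted income: 583300 + 43400 + 174800 + 167900 + 29900 = 999300
  Exemption: 20% × (999300 − 411000) = 117660 ≥ 109000, so the exemption is fully phased out
  Base: 999300 − 0 = 999300
  999300 × 15% = 149895

Regular income tax:
  91000 × 14% = 12740
  204000 × 22% = 44880
  98000 × 31% = 30380
  190300 × 37% = 70411
  → 158411

158411 > 149895, so the regular income tax governs.

158411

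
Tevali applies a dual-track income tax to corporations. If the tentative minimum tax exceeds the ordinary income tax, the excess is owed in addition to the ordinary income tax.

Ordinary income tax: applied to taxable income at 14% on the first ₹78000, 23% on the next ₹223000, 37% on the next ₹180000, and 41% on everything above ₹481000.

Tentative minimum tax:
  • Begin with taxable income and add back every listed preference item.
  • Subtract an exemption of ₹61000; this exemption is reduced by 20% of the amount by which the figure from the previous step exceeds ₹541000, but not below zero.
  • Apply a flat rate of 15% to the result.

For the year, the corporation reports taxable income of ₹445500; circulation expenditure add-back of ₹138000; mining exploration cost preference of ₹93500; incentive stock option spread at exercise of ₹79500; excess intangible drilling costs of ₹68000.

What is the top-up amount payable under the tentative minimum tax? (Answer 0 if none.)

₹7355

Tentative minimum tax:
  Adjusted income: ₹445500 + ₹138000 + ₹93500 + ₹79500 + ₹68000 = ₹824500
  Exemption: ₹61000 − 20% × (₹824500 − ₹541000) = ₹61000 − ₹56700 = ₹4300
  Base: ₹824500 − ₹4300 = ₹820200
  ₹820200 × 15% = ₹123030

Ordinary income tax:
  ₹78000 × 14% = ₹10920
  ₹223000 × 23% = ₹51290
  ₹144500 × 37% = ₹53465
  → ₹115675

Excess of tentative minimum tax over ordinary income tax: ₹123030 − ₹115675 = ₹7355.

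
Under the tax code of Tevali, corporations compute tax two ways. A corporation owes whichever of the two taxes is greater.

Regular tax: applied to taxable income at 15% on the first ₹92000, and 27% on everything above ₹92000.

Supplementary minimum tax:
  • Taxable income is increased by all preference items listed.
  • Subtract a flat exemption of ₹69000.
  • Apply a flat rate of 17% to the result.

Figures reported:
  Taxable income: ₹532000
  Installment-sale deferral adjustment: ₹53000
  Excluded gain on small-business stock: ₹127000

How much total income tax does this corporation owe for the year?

Supplementary minimum tax:
  Adjusted income: ₹532000 + ₹53000 + ₹127000 = ₹712000
  Less exemption ₹69000 → base ₹643000
  ₹643000 × 17% = ₹109310

Regular tax:
  ₹92000 × 15% = ₹13800
  ₹440000 × 27% = ₹118800
  → ₹132600

₹132600 > ₹109310, so the regular tax governs.

₹132600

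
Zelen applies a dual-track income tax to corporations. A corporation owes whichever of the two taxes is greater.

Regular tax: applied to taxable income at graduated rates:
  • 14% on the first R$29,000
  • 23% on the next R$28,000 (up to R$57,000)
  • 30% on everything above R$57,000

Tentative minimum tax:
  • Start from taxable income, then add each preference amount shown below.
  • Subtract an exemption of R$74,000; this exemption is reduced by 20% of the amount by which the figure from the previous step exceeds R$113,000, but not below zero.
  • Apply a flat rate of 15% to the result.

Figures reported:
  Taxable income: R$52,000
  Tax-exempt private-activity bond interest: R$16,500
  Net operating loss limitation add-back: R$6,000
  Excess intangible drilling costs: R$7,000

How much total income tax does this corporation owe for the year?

R$9,350

Regular tax:
  R$29,000 × 14% = R$4,060
  R$23,000 × 23% = R$5,290
  → R$9,350

Tentative minimum tax:
  Adjusted income: R$52,000 + R$16,500 + R$6,000 + R$7,000 = R$81,500
  Exemption: R$81,500 ≤ R$113,000, so full R$74,000 applies
  Base: R$81,500 − R$74,000 = R$7,500
  R$7,500 × 15% = R$1,125

R$9,350 > R$1,125, so the regular tax governs.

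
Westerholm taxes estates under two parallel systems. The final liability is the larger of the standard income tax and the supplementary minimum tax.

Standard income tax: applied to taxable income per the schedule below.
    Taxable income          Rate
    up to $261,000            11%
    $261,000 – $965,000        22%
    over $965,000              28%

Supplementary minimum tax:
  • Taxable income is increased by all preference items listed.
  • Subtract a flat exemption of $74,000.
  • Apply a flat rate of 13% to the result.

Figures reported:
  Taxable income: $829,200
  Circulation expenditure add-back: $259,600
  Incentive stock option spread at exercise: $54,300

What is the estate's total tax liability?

$153,714

Standard income tax:
  $261,000 × 11% = $28,710
  $568,200 × 22% = $125,004
  → $153,714

Supplementary minimum tax:
  Adjusted income: $829,200 + $259,600 + $54,300 = $1,143,100
  Less exemption $74,000 → base $1,069,100
  $1,069,100 × 13% = $138,983

$153,714 > $138,983, so the standard income tax governs.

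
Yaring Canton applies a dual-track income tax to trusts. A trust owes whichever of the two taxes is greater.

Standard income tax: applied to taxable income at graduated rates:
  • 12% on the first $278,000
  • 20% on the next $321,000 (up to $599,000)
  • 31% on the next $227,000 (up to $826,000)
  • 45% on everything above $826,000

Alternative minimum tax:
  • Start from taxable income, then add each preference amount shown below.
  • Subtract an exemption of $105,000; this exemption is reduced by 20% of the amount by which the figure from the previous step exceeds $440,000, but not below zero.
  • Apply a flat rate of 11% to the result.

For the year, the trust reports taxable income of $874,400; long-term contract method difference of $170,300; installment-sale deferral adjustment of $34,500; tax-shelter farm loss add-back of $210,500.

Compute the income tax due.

$189,710

Standard income tax:
  $278,000 × 12% = $33,360
  $321,000 × 20% = $64,200
  $227,000 × 31% = $70,370
  $48,400 × 45% = $21,780
  → $189,710

Alternative minimum tax:
  Adjusted income: $874,400 + $170,300 + $34,500 + $210,500 = $1,289,700
  Exemption: 20% × ($1,289,700 − $440,000) = $169,940 ≥ $105,000, so the exemption is fully phased out
  Base: $1,289,700 − $0 = $1,289,700
  $1,289,700 × 11% = $141,867

$189,710 > $141,867, so the standard income tax governs.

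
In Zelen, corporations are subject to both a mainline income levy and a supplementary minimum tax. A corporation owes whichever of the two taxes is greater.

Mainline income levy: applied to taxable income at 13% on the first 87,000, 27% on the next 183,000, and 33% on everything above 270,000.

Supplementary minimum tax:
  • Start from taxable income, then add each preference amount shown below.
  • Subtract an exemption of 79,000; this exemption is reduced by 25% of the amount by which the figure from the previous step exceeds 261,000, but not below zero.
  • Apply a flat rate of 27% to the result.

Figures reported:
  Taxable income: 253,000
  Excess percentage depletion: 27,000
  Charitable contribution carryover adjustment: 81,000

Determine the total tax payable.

82,890

Mainline income levy:
  87,000 × 13% = 11,310
  166,000 × 27% = 44,820
  → 56,130

Supplementary minimum tax:
  Adjusted income: 253,000 + 27,000 + 81,000 = 361,000
  Exemption: 79,000 − 25% × (361,000 − 261,000) = 79,000 − 25,000 = 54,000
  Base: 361,000 − 54,000 = 307,000
  307,000 × 27% = 82,890

82,890 > 56,130, so the supplementary minimum tax is the binding amount.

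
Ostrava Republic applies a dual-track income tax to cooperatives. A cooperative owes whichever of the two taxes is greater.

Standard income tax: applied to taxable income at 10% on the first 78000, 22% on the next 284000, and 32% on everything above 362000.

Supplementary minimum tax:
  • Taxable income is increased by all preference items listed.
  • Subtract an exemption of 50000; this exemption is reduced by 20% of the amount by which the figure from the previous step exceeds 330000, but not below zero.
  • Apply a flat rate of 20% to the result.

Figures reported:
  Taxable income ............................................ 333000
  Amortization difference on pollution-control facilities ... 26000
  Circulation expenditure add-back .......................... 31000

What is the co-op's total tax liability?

70400

Supplementary minimum tax:
  Adjusted income: 333000 + 26000 + 31000 = 390000
  Exemption: 50000 − 20% × (390000 − 330000) = 50000 − 12000 = 38000
  Base: 390000 − 38000 = 352000
  352000 × 20% = 70400

Standard income tax:
  78000 × 10% = 7800
  255000 × 22% = 56100
  → 63900

70400 > 63900, so the supplementary minimum tax is the binding amount.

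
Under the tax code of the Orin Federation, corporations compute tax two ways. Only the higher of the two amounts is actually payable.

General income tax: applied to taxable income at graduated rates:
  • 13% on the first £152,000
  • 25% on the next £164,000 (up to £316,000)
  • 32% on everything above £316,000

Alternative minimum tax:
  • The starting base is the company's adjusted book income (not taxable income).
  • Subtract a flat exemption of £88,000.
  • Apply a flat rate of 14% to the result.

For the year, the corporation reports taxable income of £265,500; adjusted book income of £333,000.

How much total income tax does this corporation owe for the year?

£48,135

Alternative minimum tax:
  Base (adjusted book income): £333,000
  Less exemption £88,000 → base £245,000
  £245,000 × 14% = £34,300

General income tax:
  £152,000 × 13% = £19,760
  £113,500 × 25% = £28,375
  → £48,135

£48,135 > £34,300, so the general income tax governs.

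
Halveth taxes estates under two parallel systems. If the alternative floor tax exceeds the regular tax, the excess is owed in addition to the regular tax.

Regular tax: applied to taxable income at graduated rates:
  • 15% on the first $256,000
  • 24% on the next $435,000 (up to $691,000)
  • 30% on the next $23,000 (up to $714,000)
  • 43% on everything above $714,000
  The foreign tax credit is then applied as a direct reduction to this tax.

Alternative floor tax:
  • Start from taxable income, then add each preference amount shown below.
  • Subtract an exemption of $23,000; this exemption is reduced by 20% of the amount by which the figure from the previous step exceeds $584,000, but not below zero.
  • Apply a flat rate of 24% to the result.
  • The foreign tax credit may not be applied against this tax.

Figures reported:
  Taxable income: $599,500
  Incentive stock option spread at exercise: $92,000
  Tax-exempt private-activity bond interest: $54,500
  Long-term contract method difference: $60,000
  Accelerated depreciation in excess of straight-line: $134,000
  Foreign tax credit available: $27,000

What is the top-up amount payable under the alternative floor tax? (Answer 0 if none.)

$131,760

Alternative floor tax:
  Adjusted income: $599,500 + $92,000 + $54,500 + $60,000 + $134,000 = $940,000
  Exemption: 20% × ($940,000 − $584,000) = $71,200 ≥ $23,000, so the exemption is fully phased out
  Base: $940,000 − $0 = $940,000
  $940,000 × 24% = $225,600

Regular tax:
  $256,000 × 15% = $38,400
  $343,500 × 24% = $82,440
  → $120,840
  Less foreign tax credit $27,000 → $93,840

Excess of alternative floor tax over regular tax: $225,600 − $93,840 = $131,760.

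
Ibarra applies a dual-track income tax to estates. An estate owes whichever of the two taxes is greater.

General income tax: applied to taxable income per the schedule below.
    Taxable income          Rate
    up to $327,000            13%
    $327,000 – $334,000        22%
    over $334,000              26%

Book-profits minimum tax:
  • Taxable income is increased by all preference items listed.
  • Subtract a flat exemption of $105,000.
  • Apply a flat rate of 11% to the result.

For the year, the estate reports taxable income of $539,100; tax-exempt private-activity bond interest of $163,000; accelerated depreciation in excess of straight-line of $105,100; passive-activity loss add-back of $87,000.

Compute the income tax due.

$97,376

General income tax:
  $327,000 × 13% = $42,510
  $7,000 × 22% = $1,540
  $205,100 × 26% = $53,326
  → $97,376

Book-profits minimum tax:
  Adjusted income: $539,100 + $163,000 + $105,100 + $87,000 = $894,200
  Less exemption $105,000 → base $789,200
  $789,200 × 11% = $86,812

$97,376 > $86,812, so the general income tax governs.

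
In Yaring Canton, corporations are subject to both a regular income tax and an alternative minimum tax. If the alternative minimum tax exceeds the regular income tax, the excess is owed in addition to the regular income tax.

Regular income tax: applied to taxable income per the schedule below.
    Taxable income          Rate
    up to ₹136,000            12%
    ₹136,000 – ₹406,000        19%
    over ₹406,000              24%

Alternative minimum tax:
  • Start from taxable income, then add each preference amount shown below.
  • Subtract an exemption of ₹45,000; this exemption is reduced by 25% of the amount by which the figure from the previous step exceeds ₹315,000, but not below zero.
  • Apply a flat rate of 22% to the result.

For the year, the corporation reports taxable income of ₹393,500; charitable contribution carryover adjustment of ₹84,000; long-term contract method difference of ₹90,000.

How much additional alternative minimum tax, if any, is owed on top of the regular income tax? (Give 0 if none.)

₹59,605

Regular income tax:
  ₹136,000 × 12% = ₹16,320
  ₹257,500 × 19% = ₹48,925
  → ₹65,245

Alternative minimum tax:
  Adjusted income: ₹393,500 + ₹84,000 + ₹90,000 = ₹567,500
  Exemption: 25% × (₹567,500 − ₹315,000) = ₹63,125 ≥ ₹45,000, so the exemption is fully phased out
  Base: ₹567,500 − ₹0 = ₹567,500
  ₹567,500 × 22% = ₹124,850

Excess of alternative minimum tax over regular income tax: ₹124,850 − ₹65,245 = ₹59,605.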